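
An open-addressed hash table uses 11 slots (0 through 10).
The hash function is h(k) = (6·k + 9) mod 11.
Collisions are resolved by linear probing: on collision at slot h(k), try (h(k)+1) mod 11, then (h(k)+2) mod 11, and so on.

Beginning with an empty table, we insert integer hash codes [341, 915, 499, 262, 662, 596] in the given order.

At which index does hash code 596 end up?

2

Insert 341: h=9, slot 9 empty → index 9.
Insert 915: h=10, slot 10 empty → index 10.
Insert 499: h=0, slot 0 empty → index 0.
Insert 262: h=8, slot 8 empty → index 8.
Insert 662: h=10, slots 10,0 occupied → index 1.
Insert 596: h=10, slots 10,0,1 occupied → index 2.
Table: [499, 662, 596, —, —, —, —, —, 262, 341, 915]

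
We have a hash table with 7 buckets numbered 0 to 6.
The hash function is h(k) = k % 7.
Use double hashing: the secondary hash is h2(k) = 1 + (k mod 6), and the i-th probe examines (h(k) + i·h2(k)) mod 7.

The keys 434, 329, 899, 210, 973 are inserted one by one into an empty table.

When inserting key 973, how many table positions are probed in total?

2

434: h=0 => slot 0
329: h=0, h2=6, probe 0,6 => slot 6
899: h=3 => slot 3
210: h=0, h2=1, probe 0,1 => slot 1
973: h=0, h2=2, probe 0,2 => slot 2
Table: [434, 210, 973, 899, —, —, 329]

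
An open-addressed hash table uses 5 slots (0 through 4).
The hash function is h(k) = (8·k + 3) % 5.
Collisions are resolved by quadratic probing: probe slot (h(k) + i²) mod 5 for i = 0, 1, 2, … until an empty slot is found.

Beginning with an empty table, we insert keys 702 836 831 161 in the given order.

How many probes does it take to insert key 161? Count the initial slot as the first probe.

702: h=4 -> slot 4
836: h=1 -> slot 1
831: h=1, probe 1,2 -> slot 2
161: h=1, probe 1,2,0 -> slot 0
Table: [161, 836, 831, _, 702]

3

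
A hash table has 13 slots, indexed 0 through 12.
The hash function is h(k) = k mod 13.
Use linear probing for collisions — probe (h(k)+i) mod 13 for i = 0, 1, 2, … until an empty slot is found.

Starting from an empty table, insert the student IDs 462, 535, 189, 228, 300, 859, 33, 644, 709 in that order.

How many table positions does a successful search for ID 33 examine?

4

462: h=7 -> slot 7
535: h=2 -> slot 2
189: h=7, probe 7,8 -> slot 8
228: h=7, probe 7,8,9 -> slot 9
300: h=1 -> slot 1
859: h=1, probe 1,2,3 -> slot 3
33: h=7, probe 7,8,9,10 -> slot 10
644: h=7, probe 7,8,9,10,11 -> slot 11
709: h=7, probe 7,8,9,10,11,12 -> slot 12
Table: [∅, 300, 535, 859, ∅, ∅, ∅, 462, 189, 228, 33, 644, 709]
Lookup 33: h=7, probe 7,8,9,10 → found at 10.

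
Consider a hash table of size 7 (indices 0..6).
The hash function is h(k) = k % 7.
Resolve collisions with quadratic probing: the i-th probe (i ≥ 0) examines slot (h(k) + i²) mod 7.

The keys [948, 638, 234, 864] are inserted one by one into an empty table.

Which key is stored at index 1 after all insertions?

Insert 948: h=3, slot 3 empty -> index 3.
Insert 638: h=1, slot 1 empty -> index 1.
Insert 234: h=3, slot 3 occupied -> index 4.
Insert 864: h=3, slots 3,4 occupied -> index 0.
Table: [864, 638, ∅, 948, 234, ∅, ∅]

638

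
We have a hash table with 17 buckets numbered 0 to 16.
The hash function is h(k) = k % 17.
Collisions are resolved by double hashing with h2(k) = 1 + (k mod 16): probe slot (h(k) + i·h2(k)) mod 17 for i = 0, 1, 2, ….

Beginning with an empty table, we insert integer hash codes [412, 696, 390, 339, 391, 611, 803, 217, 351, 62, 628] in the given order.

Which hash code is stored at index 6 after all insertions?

412: h=4 → slot 4
696: h=16 → slot 16
390: h=16, h2=7, probe 16,6 → slot 6
339: h=16, h2=4, probe 16,3 → slot 3
391: h=0 → slot 0
611: h=16, h2=4, probe 16,3,7 → slot 7
803: h=4, h2=4, probe 4,8 → slot 8
217: h=13 → slot 13
351: h=11 → slot 11
62: h=11, h2=15, probe 11,9 → slot 9
628: h=16, h2=5, probe 16,4,9,14 → slot 14
Table: [391, —, —, 339, 412, —, 390, 611, 803, 62, —, 351, —, 217, 628, —, 696]

390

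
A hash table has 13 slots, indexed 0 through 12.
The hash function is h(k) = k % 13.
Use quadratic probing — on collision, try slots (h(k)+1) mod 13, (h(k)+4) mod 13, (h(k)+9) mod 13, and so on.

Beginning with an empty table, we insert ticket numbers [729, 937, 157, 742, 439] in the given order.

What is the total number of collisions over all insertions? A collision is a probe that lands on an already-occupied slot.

7

Insert 729: h=1, slot 1 empty -> index 1.
Insert 937: h=1, slot 1 occupied -> index 2.
Insert 157: h=1, slots 1,2 occupied -> index 5.
Insert 742: h=1, slots 1,2,5 occupied -> index 10.
Insert 439: h=10, slot 10 occupied -> index 11.
Table: [_, 729, 937, _, _, 157, _, _, _, _, 742, 439, _]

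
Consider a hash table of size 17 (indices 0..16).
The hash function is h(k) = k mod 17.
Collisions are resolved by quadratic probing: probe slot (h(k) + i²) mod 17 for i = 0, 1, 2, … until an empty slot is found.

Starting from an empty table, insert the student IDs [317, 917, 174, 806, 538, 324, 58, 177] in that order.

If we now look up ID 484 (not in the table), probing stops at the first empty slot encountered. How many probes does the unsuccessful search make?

317 hashes to 11; slot 11 is free → place at 11.
917 hashes to 16; slot 16 is free → place at 16.
174 hashes to 4; slot 4 is free → place at 4.
806 hashes to 7; slot 7 is free → place at 7.
538 hashes to 11; 11 taken → place at 12.
324 hashes to 1; slot 1 is free → place at 1.
58 hashes to 7; 7 taken → place at 8.
177 hashes to 7; 7,8,11,16 taken → place at 6.
Table: [-, 324, -, -, 174, -, 177, 806, 58, -, -, 317, 538, -, -, -, 917]
Lookup 484: h=8, probe 8,9 → slot 9 empty, not found.

2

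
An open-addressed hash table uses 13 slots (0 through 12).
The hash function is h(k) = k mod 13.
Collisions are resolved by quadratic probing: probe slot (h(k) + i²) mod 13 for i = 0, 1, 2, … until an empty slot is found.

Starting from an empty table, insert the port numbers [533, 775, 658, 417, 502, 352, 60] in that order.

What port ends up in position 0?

533

Insert 533: h=0, slot 0 empty → index 0.
Insert 775: h=8, slot 8 empty → index 8.
Insert 658: h=8, slot 8 occupied → index 9.
Insert 417: h=1, slot 1 empty → index 1.
Insert 502: h=8, slots 8,9 occupied → index 12.
Insert 352: h=1, slot 1 occupied → index 2.
Insert 60: h=8, slots 8,9,12 occupied → index 4.
Table: [533, 417, 352, ∅, 60, ∅, ∅, ∅, 775, 658, ∅, ∅, 502]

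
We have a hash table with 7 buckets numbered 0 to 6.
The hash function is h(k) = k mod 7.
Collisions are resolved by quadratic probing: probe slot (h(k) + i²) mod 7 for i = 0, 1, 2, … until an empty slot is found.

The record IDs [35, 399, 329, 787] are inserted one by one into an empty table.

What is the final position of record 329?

35: h=0 -> slot 0
399: h=0, probe 0,1 -> slot 1
329: h=0, probe 0,1,4 -> slot 4
787: h=3 -> slot 3
Table: [35, 399, ∅, 787, 329, ∅, ∅]

4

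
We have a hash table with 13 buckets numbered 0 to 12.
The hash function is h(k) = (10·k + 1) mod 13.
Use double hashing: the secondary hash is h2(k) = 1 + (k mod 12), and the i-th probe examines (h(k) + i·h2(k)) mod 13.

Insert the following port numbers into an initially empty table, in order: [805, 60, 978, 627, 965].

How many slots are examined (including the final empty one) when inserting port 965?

2

805: h=4 -> slot 4
60: h=3 -> slot 3
978: h=5 -> slot 5
627: h=5, h2=4, probe 5,9 -> slot 9
965: h=5, h2=6, probe 5,11 -> slot 11
Table: [-, -, -, 60, 805, 978, -, -, -, 627, -, 965, -]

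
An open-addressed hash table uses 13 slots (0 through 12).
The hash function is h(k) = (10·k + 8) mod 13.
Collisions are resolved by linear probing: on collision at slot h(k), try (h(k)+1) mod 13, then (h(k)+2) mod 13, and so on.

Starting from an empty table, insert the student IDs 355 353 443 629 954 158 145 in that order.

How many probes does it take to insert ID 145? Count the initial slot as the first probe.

355 hashes to 9; slot 9 is free → place at 9.
353 hashes to 2; slot 2 is free → place at 2.
443 hashes to 5; slot 5 is free → place at 5.
629 hashes to 6; slot 6 is free → place at 6.
954 hashes to 6; 6 taken → place at 7.
158 hashes to 2; 2 taken → place at 3.
145 hashes to 2; 2,3 taken → place at 4.
Table: [., ., 353, 158, 145, 443, 629, 954, ., 355, ., ., .]

3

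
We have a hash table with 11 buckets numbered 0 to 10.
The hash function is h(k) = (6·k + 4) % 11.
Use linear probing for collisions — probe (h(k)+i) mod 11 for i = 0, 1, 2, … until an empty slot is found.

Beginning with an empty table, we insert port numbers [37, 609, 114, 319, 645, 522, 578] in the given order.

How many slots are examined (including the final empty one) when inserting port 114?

37 hashes to 6; slot 6 is free -> place at 6.
609 hashes to 6; 6 taken -> place at 7.
114 hashes to 6; 6,7 taken -> place at 8.
319 hashes to 4; slot 4 is free -> place at 4.
645 hashes to 2; slot 2 is free -> place at 2.
522 hashes to 1; slot 1 is free -> place at 1.
578 hashes to 7; 7,8 taken -> place at 9.
Table: [-, 522, 645, -, 319, -, 37, 609, 114, 578, -]

3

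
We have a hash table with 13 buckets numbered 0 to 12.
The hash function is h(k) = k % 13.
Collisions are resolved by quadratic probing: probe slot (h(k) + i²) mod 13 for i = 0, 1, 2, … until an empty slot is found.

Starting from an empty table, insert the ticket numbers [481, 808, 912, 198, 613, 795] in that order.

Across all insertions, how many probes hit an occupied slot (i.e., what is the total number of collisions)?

Insert 481: h=0, slot 0 empty → index 0.
Insert 808: h=2, slot 2 empty → index 2.
Insert 912: h=2, slot 2 occupied → index 3.
Insert 198: h=3, slot 3 occupied → index 4.
Insert 613: h=2, slots 2,3 occupied → index 6.
Insert 795: h=2, slots 2,3,6 occupied → index 11.
Table: [481, -, 808, 912, 198, -, 613, -, -, -, -, 795, -]

7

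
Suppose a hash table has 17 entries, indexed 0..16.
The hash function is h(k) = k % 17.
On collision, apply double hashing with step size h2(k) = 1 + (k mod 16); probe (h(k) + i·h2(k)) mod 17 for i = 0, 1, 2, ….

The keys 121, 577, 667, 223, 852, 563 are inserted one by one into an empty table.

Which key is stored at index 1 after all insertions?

121: h=2 -> slot 2
577: h=16 -> slot 16
667: h=4 -> slot 4
223: h=2, h2=16, probe 2,1 -> slot 1
852: h=2, h2=5, probe 2,7 -> slot 7
563: h=2, h2=4, probe 2,6 -> slot 6
Table: [—, 223, 121, —, 667, —, 563, 852, —, —, —, —, —, —, —, —, 577]

223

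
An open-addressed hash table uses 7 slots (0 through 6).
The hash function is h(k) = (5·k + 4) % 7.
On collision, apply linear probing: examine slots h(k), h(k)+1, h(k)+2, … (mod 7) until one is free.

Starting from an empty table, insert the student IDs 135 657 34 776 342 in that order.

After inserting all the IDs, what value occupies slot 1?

34

135 hashes to 0; slot 0 is free → place at 0.
657 hashes to 6; slot 6 is free → place at 6.
34 hashes to 6; 6,0 taken → place at 1.
776 hashes to 6; 6,0,1 taken → place at 2.
342 hashes to 6; 6,0,1,2 taken → place at 3.
Table: [135, 34, 776, 342, _, _, 657]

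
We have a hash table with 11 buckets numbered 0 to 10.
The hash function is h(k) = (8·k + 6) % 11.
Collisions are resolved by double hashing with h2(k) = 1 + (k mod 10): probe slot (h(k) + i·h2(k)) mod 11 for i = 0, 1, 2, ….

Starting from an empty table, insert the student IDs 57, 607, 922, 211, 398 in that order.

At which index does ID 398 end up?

9

Insert 57: h=0, slot 0 empty -> index 0.
Insert 607: h=0, h2=8, slot 0 occupied -> index 8.
Insert 922: h=1, slot 1 empty -> index 1.
Insert 211: h=0, h2=2, slot 0 occupied -> index 2.
Insert 398: h=0, h2=9, slot 0 occupied -> index 9.
Table: [57, 922, 211, ., ., ., ., ., 607, 398, .]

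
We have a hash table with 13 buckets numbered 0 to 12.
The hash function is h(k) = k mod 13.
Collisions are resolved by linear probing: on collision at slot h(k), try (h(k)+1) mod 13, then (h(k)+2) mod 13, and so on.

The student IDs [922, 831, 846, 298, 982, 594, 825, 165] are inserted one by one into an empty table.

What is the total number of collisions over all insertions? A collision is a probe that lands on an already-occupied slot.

Insert 922: h=12, slot 12 empty → index 12.
Insert 831: h=12, slot 12 occupied → index 0.
Insert 846: h=1, slot 1 empty → index 1.
Insert 298: h=12, slots 12,0,1 occupied → index 2.
Insert 982: h=7, slot 7 empty → index 7.
Insert 594: h=9, slot 9 empty → index 9.
Insert 825: h=6, slot 6 empty → index 6.
Insert 165: h=9, slot 9 occupied → index 10.
Table: [831, 846, 298, -, -, -, 825, 982, -, 594, 165, -, 922]

5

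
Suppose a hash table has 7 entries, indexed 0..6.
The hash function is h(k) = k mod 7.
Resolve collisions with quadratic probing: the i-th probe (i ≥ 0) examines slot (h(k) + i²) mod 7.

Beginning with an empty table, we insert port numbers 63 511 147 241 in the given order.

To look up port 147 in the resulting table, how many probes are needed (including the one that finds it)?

63: h=0 => slot 0
511: h=0, probe 0,1 => slot 1
147: h=0, probe 0,1,4 => slot 4
241: h=3 => slot 3
Table: [63, 511, ., 241, 147, ., .]
Lookup 147: h=0, probe 0,1,4 → found at 4.

3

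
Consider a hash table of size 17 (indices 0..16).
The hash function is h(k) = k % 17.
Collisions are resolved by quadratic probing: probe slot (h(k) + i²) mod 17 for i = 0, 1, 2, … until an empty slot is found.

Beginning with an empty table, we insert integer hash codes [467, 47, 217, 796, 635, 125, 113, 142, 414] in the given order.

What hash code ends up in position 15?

Insert 467: h=8, slot 8 empty => index 8.
Insert 47: h=13, slot 13 empty => index 13.
Insert 217: h=13, slot 13 occupied => index 14.
Insert 796: h=14, slot 14 occupied => index 15.
Insert 635: h=6, slot 6 empty => index 6.
Insert 125: h=6, slot 6 occupied => index 7.
Insert 113: h=11, slot 11 empty => index 11.
Insert 142: h=6, slots 6,7 occupied => index 10.
Insert 414: h=6, slots 6,7,10,15 occupied => index 5.
Table: [∅, ∅, ∅, ∅, ∅, 414, 635, 125, 467, ∅, 142, 113, ∅, 47, 217, 796, ∅]

796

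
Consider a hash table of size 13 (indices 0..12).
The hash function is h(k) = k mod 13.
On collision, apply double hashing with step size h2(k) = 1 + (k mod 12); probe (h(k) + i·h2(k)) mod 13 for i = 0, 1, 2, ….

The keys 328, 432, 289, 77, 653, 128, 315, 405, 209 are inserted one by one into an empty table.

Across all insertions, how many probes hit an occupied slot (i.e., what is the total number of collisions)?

4

328 hashes to 3; slot 3 is free => place at 3.
432 hashes to 3, h2=1; 3 taken => place at 4.
289 hashes to 3, h2=2; 3 taken => place at 5.
77 hashes to 12; slot 12 is free => place at 12.
653 hashes to 3, h2=6; 3 taken => place at 9.
128 hashes to 11; slot 11 is free => place at 11.
315 hashes to 3, h2=4; 3 taken => place at 7.
405 hashes to 2; slot 2 is free => place at 2.
209 hashes to 1; slot 1 is free => place at 1.
Table: [_, 209, 405, 328, 432, 289, _, 315, _, 653, _, 128, 77]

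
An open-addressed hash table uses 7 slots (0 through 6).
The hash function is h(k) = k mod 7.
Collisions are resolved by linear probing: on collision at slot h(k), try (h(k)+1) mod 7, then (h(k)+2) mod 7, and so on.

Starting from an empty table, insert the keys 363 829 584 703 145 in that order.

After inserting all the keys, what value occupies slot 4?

363: h=6 → slot 6
829: h=3 → slot 3
584: h=3, probe 3,4 → slot 4
703: h=3, probe 3,4,5 → slot 5
145: h=5, probe 5,6,0 → slot 0
Table: [145, ., ., 829, 584, 703, 363]

584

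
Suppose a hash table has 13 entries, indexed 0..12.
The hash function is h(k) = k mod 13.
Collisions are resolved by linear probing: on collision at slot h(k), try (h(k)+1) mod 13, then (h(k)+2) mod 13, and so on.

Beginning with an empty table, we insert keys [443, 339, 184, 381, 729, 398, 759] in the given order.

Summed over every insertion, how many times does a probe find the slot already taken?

7

Insert 443: h=1, slot 1 empty -> index 1.
Insert 339: h=1, slot 1 occupied -> index 2.
Insert 184: h=2, slot 2 occupied -> index 3.
Insert 381: h=4, slot 4 empty -> index 4.
Insert 729: h=1, slots 1,2,3,4 occupied -> index 5.
Insert 398: h=8, slot 8 empty -> index 8.
Insert 759: h=5, slot 5 occupied -> index 6.
Table: [∅, 443, 339, 184, 381, 729, 759, ∅, 398, ∅, ∅, ∅, ∅]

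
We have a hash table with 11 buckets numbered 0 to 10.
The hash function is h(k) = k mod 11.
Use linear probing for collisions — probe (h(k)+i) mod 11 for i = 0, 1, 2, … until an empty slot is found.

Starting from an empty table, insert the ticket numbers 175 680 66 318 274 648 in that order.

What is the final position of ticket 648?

3

175: h=10 -> slot 10
680: h=9 -> slot 9
66: h=0 -> slot 0
318: h=10, probe 10,0,1 -> slot 1
274: h=10, probe 10,0,1,2 -> slot 2
648: h=10, probe 10,0,1,2,3 -> slot 3
Table: [66, 318, 274, 648, —, —, —, —, —, 680, 175]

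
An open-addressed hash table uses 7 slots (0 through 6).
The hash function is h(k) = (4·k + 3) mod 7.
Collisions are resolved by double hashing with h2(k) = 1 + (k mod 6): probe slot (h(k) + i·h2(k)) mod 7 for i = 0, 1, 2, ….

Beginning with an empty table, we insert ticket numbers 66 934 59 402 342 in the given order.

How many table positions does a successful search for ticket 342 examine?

5

66 hashes to 1; slot 1 is free => place at 1.
934 hashes to 1, h2=5; 1 taken => place at 6.
59 hashes to 1, h2=6; 1 taken => place at 0.
402 hashes to 1, h2=1; 1 taken => place at 2.
342 hashes to 6, h2=1; 6,0,1,2 taken => place at 3.
Table: [59, 66, 402, 342, ∅, ∅, 934]
Lookup 342: h=6, h2=1, probe 6,0,1,2,3 → found at 3.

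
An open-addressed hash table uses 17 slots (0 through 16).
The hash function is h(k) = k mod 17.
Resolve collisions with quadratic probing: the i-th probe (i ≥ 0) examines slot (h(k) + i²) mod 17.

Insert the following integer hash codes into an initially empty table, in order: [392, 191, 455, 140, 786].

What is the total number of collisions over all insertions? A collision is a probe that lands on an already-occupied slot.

392: h=1 => slot 1
191: h=4 => slot 4
455: h=13 => slot 13
140: h=4, probe 4,5 => slot 5
786: h=4, probe 4,5,8 => slot 8
Table: [—, 392, —, —, 191, 140, —, —, 786, —, —, —, —, 455, —, —, —]

3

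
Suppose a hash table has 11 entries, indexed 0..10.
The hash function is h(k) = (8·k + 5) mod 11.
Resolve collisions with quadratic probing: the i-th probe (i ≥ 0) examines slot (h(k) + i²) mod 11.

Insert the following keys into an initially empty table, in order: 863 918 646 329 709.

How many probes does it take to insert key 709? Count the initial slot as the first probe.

Insert 863: h=1, slot 1 empty → index 1.
Insert 918: h=1, slot 1 occupied → index 2.
Insert 646: h=3, slot 3 empty → index 3.
Insert 329: h=8, slot 8 empty → index 8.
Insert 709: h=1, slots 1,2 occupied → index 5.
Table: [∅, 863, 918, 646, ∅, 709, ∅, ∅, 329, ∅, ∅]

3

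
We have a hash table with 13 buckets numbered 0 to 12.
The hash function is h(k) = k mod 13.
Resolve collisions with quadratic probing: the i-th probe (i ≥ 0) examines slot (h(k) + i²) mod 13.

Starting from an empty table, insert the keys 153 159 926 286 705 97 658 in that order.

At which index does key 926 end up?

Insert 153: h=10, slot 10 empty → index 10.
Insert 159: h=3, slot 3 empty → index 3.
Insert 926: h=3, slot 3 occupied → index 4.
Insert 286: h=0, slot 0 empty → index 0.
Insert 705: h=3, slots 3,4 occupied → index 7.
Insert 97: h=6, slot 6 empty → index 6.
Insert 658: h=8, slot 8 empty → index 8.
Table: [286, _, _, 159, 926, _, 97, 705, 658, _, 153, _, _]

4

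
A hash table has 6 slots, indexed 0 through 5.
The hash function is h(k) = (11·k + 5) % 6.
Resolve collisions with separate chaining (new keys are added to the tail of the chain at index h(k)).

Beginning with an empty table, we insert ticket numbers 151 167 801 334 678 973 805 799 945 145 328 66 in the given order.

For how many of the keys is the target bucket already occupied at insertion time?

151 -> bucket 4
167 -> bucket 0
801 -> bucket 2
334 -> bucket 1
678 -> bucket 5
973 -> bucket 4 (collision)
805 -> bucket 4 (collision)
799 -> bucket 4 (collision)
945 -> bucket 2 (collision)
145 -> bucket 4 (collision)
328 -> bucket 1 (collision)
66 -> bucket 5 (collision)
Final buckets:
0: 167
1: 334 -> 328
2: 801 -> 945
3: —
4: 151 -> 973 -> 805 -> 799 -> 145
5: 678 -> 66

7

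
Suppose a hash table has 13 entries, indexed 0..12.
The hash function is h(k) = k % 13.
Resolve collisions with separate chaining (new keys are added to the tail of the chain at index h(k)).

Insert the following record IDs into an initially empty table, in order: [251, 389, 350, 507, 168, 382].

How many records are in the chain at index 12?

251 -> bucket 4
389 -> bucket 12
350 -> bucket 12 (collision)
507 -> bucket 0
168 -> bucket 12 (collision)
382 -> bucket 5
Final buckets:
0: 507
1: ∅
2: ∅
3: ∅
4: 251
5: 382
6: ∅
7: ∅
8: ∅
9: ∅
10: ∅
11: ∅
12: 389 -> 350 -> 168

3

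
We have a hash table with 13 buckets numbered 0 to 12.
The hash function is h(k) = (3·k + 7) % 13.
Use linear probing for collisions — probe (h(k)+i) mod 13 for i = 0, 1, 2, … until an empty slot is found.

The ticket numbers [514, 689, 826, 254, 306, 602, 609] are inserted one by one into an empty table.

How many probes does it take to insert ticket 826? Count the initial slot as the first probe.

514: h=2 => slot 2
689: h=7 => slot 7
826: h=2, probe 2,3 => slot 3
254: h=2, probe 2,3,4 => slot 4
306: h=2, probe 2,3,4,5 => slot 5
602: h=6 => slot 6
609: h=1 => slot 1
Table: [∅, 609, 514, 826, 254, 306, 602, 689, ∅, ∅, ∅, ∅, ∅]

2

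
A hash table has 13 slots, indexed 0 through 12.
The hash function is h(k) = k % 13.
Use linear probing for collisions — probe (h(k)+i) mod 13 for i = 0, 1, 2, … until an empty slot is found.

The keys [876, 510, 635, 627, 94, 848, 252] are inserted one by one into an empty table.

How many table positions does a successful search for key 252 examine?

4

876 hashes to 5; slot 5 is free => place at 5.
510 hashes to 3; slot 3 is free => place at 3.
635 hashes to 11; slot 11 is free => place at 11.
627 hashes to 3; 3 taken => place at 4.
94 hashes to 3; 3,4,5 taken => place at 6.
848 hashes to 3; 3,4,5,6 taken => place at 7.
252 hashes to 5; 5,6,7 taken => place at 8.
Table: [∅, ∅, ∅, 510, 627, 876, 94, 848, 252, ∅, ∅, 635, ∅]
Lookup 252: h=5, probe 5,6,7,8 → found at 8.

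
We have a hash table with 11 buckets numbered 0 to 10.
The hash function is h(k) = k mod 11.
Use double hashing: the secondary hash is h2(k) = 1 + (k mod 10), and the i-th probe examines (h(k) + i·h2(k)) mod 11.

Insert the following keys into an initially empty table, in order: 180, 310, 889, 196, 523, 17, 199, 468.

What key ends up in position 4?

180 hashes to 4; slot 4 is free → place at 4.
310 hashes to 2; slot 2 is free → place at 2.
889 hashes to 9; slot 9 is free → place at 9.
196 hashes to 9, h2=7; 9 taken → place at 5.
523 hashes to 6; slot 6 is free → place at 6.
17 hashes to 6, h2=8; 6 taken → place at 3.
199 hashes to 1; slot 1 is free → place at 1.
468 hashes to 6, h2=9; 6,4,2 taken → place at 0.
Table: [468, 199, 310, 17, 180, 196, 523, ∅, ∅, 889, ∅]

180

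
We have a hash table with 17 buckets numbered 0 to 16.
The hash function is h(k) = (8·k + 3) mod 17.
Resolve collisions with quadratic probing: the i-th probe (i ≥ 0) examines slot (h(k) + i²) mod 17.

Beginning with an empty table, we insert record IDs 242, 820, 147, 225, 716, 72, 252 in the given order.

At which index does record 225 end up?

242 hashes to 1; slot 1 is free → place at 1.
820 hashes to 1; 1 taken → place at 2.
147 hashes to 6; slot 6 is free → place at 6.
225 hashes to 1; 1,2 taken → place at 5.
716 hashes to 2; 2 taken → place at 3.
72 hashes to 1; 1,2,5 taken → place at 10.
252 hashes to 13; slot 13 is free → place at 13.
Table: [∅, 242, 820, 716, ∅, 225, 147, ∅, ∅, ∅, 72, ∅, ∅, 252, ∅, ∅, ∅]

5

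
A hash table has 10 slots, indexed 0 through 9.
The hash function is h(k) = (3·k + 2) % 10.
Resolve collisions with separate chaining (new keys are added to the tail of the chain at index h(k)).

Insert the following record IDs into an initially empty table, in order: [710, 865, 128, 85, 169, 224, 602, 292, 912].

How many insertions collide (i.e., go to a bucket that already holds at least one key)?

3

Insert 710: h=2, bucket 2 empty -> new chain.
Insert 865: h=7, bucket 7 empty -> new chain.
Insert 128: h=6, bucket 6 empty -> new chain.
Insert 85: h=7, bucket 7 nonempty -> append to chain.
Insert 169: h=9, bucket 9 empty -> new chain.
Insert 224: h=4, bucket 4 empty -> new chain.
Insert 602: h=8, bucket 8 empty -> new chain.
Insert 292: h=8, bucket 8 nonempty -> append to chain.
Insert 912: h=8, bucket 8 nonempty -> append to chain.
Final buckets:
0: -
1: -
2: 710
3: -
4: 224
5: -
6: 128
7: 865 -> 85
8: 602 -> 292 -> 912
9: 169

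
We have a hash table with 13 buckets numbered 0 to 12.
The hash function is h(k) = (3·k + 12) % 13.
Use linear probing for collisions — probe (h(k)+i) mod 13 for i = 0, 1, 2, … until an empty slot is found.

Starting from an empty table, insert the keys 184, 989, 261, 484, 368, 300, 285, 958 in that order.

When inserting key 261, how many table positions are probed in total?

2

184: h=5 => slot 5
989: h=2 => slot 2
261: h=2, probe 2,3 => slot 3
484: h=8 => slot 8
368: h=11 => slot 11
300: h=2, probe 2,3,4 => slot 4
285: h=9 => slot 9
958: h=0 => slot 0
Table: [958, ., 989, 261, 300, 184, ., ., 484, 285, ., 368, .]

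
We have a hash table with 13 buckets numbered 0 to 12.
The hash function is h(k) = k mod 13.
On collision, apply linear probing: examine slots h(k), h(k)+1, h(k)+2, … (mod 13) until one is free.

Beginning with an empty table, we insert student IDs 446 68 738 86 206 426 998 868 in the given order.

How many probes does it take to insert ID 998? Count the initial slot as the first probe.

4

446: h=4 → slot 4
68: h=3 → slot 3
738: h=10 → slot 10
86: h=8 → slot 8
206: h=11 → slot 11
426: h=10, probe 10,11,12 → slot 12
998: h=10, probe 10,11,12,0 → slot 0
868: h=10, probe 10,11,12,0,1 → slot 1
Table: [998, 868, _, 68, 446, _, _, _, 86, _, 738, 206, 426]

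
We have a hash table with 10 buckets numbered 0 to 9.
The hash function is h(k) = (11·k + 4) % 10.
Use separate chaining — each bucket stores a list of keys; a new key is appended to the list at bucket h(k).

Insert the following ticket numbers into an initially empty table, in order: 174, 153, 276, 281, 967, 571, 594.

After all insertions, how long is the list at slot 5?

Insert 174: h=8, bucket 8 empty -> new chain.
Insert 153: h=7, bucket 7 empty -> new chain.
Insert 276: h=0, bucket 0 empty -> new chain.
Insert 281: h=5, bucket 5 empty -> new chain.
Insert 967: h=1, bucket 1 empty -> new chain.
Insert 571: h=5, bucket 5 nonempty -> append to chain.
Insert 594: h=8, bucket 8 nonempty -> append to chain.
Final buckets:
0: 276
1: 967
2: ∅
3: ∅
4: ∅
5: 281 -> 571
6: ∅
7: 153
8: 174 -> 594
9: ∅

2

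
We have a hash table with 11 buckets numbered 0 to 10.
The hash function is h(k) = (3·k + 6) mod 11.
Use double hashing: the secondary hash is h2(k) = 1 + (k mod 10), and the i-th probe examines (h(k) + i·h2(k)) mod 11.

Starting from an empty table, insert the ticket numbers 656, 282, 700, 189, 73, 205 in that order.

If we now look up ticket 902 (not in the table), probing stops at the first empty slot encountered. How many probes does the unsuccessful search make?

4

Insert 656: h=5, slot 5 empty => index 5.
Insert 282: h=5, h2=3, slot 5 occupied => index 8.
Insert 700: h=5, h2=1, slot 5 occupied => index 6.
Insert 189: h=1, slot 1 empty => index 1.
Insert 73: h=5, h2=4, slot 5 occupied => index 9.
Insert 205: h=5, h2=6, slot 5 occupied => index 0.
Table: [205, 189, _, _, _, 656, 700, _, 282, 73, _]
Lookup 902: h=6, h2=3, probe 6,9,1,4 → slot 4 empty, not found.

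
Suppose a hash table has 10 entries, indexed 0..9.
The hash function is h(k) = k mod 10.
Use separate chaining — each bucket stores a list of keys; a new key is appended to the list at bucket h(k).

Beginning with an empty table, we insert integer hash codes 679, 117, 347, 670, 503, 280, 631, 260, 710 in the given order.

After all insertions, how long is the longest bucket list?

4

679 → bucket 9
117 → bucket 7
347 → bucket 7 (collision)
670 → bucket 0
503 → bucket 3
280 → bucket 0 (collision)
631 → bucket 1
260 → bucket 0 (collision)
710 → bucket 0 (collision)
Final buckets:
0: 670 -> 280 -> 260 -> 710
1: 631
2: ∅
3: 503
4: ∅
5: ∅
6: ∅
7: 117 -> 347
8: ∅
9: 679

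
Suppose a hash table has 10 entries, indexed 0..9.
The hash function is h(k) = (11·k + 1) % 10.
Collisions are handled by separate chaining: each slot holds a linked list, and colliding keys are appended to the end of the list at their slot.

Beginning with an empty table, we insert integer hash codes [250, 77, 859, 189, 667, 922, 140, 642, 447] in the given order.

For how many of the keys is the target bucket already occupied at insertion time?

250 → bucket 1
77 → bucket 8
859 → bucket 0
189 → bucket 0 (collision)
667 → bucket 8 (collision)
922 → bucket 3
140 → bucket 1 (collision)
642 → bucket 3 (collision)
447 → bucket 8 (collision)
Final buckets:
0: 859 -> 189
1: 250 -> 140
2: —
3: 922 -> 642
4: —
5: —
6: —
7: —
8: 77 -> 667 -> 447
9: —

5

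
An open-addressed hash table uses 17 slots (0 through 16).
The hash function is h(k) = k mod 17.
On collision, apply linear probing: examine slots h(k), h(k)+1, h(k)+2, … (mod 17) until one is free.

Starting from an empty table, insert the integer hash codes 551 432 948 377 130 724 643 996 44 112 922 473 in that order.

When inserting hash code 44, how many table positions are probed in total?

6

551 hashes to 7; slot 7 is free -> place at 7.
432 hashes to 7; 7 taken -> place at 8.
948 hashes to 13; slot 13 is free -> place at 13.
377 hashes to 3; slot 3 is free -> place at 3.
130 hashes to 11; slot 11 is free -> place at 11.
724 hashes to 10; slot 10 is free -> place at 10.
643 hashes to 14; slot 14 is free -> place at 14.
996 hashes to 10; 10,11 taken -> place at 12.
44 hashes to 10; 10,11,12,13,14 taken -> place at 15.
112 hashes to 10; 10,11,12,13,14,15 taken -> place at 16.
922 hashes to 4; slot 4 is free -> place at 4.
473 hashes to 14; 14,15,16 taken -> place at 0.
Table: [473, _, _, 377, 922, _, _, 551, 432, _, 724, 130, 996, 948, 643, 44, 112]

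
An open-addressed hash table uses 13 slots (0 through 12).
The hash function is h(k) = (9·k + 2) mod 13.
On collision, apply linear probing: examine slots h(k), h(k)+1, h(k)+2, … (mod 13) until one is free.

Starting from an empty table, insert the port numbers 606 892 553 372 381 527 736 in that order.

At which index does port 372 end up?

11

606 hashes to 9; slot 9 is free => place at 9.
892 hashes to 9; 9 taken => place at 10.
553 hashes to 0; slot 0 is free => place at 0.
372 hashes to 9; 9,10 taken => place at 11.
381 hashes to 12; slot 12 is free => place at 12.
527 hashes to 0; 0 taken => place at 1.
736 hashes to 9; 9,10,11,12,0,1 taken => place at 2.
Table: [553, 527, 736, -, -, -, -, -, -, 606, 892, 372, 381]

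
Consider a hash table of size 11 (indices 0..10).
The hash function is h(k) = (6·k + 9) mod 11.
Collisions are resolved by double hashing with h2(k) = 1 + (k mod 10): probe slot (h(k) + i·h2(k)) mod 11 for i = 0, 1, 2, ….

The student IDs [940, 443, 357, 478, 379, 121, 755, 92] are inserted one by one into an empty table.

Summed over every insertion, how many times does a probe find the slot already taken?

6

940: h=6 => slot 6
443: h=5 => slot 5
357: h=6, h2=8, probe 6,3 => slot 3
478: h=6, h2=9, probe 6,4 => slot 4
379: h=6, h2=10, probe 6,5,4,3,2 => slot 2
121: h=9 => slot 9
755: h=7 => slot 7
92: h=0 => slot 0
Table: [92, _, 379, 357, 478, 443, 940, 755, _, 121, _]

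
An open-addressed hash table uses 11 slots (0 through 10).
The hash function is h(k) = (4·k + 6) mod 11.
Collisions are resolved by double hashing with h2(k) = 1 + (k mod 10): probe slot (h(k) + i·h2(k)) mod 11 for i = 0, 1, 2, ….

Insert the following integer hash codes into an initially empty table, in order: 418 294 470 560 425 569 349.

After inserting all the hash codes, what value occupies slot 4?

418: h=6 -> slot 6
294: h=5 -> slot 5
470: h=5, h2=1, probe 5,6,7 -> slot 7
560: h=2 -> slot 2
425: h=1 -> slot 1
569: h=5, h2=10, probe 5,4 -> slot 4
349: h=5, h2=10, probe 5,4,3 -> slot 3
Table: [_, 425, 560, 349, 569, 294, 418, 470, _, _, _]

569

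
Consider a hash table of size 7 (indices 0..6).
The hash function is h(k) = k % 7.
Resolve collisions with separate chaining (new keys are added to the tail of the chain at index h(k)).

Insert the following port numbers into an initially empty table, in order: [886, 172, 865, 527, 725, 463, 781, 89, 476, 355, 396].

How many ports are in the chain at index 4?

6

Insert 886: h=4, bucket 4 empty → new chain.
Insert 172: h=4, bucket 4 nonempty → append to chain.
Insert 865: h=4, bucket 4 nonempty → append to chain.
Insert 527: h=2, bucket 2 empty → new chain.
Insert 725: h=4, bucket 4 nonempty → append to chain.
Insert 463: h=1, bucket 1 empty → new chain.
Insert 781: h=4, bucket 4 nonempty → append to chain.
Insert 89: h=5, bucket 5 empty → new chain.
Insert 476: h=0, bucket 0 empty → new chain.
Insert 355: h=5, bucket 5 nonempty → append to chain.
Insert 396: h=4, bucket 4 nonempty → append to chain.
Final buckets:
0: 476
1: 463
2: 527
3: .
4: 886 -> 172 -> 865 -> 725 -> 781 -> 396
5: 89 -> 355
6: .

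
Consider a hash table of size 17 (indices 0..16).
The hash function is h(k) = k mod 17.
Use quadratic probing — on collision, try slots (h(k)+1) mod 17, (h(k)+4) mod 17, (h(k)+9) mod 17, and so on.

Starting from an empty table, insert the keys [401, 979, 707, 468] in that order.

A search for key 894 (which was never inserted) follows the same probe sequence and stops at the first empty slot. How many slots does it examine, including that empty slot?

4

401 hashes to 10; slot 10 is free -> place at 10.
979 hashes to 10; 10 taken -> place at 11.
707 hashes to 10; 10,11 taken -> place at 14.
468 hashes to 9; slot 9 is free -> place at 9.
Table: [∅, ∅, ∅, ∅, ∅, ∅, ∅, ∅, ∅, 468, 401, 979, ∅, ∅, 707, ∅, ∅]
Lookup 894: h=10, probe 10,11,14,2 → slot 2 empty, not found.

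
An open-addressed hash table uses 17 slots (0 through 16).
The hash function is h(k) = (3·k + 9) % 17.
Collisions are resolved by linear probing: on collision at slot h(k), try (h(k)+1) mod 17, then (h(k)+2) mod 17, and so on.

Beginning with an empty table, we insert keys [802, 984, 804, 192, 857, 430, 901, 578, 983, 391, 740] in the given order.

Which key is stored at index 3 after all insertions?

984

Insert 802: h=1, slot 1 empty → index 1.
Insert 984: h=3, slot 3 empty → index 3.
Insert 804: h=7, slot 7 empty → index 7.
Insert 192: h=7, slot 7 occupied → index 8.
Insert 857: h=13, slot 13 empty → index 13.
Insert 430: h=7, slots 7,8 occupied → index 9.
Insert 901: h=9, slot 9 occupied → index 10.
Insert 578: h=9, slots 9,10 occupied → index 11.
Insert 983: h=0, slot 0 empty → index 0.
Insert 391: h=9, slots 9,10,11 occupied → index 12.
Insert 740: h=2, slot 2 empty → index 2.
Table: [983, 802, 740, 984, -, -, -, 804, 192, 430, 901, 578, 391, 857, -, -, -]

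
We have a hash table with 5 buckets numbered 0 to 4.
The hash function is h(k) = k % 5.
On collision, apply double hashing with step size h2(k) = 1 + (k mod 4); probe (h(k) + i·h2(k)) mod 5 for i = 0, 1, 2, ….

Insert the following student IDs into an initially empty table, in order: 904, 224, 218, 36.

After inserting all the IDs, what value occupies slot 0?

904: h=4 -> slot 4
224: h=4, h2=1, probe 4,0 -> slot 0
218: h=3 -> slot 3
36: h=1 -> slot 1
Table: [224, 36, _, 218, 904]

224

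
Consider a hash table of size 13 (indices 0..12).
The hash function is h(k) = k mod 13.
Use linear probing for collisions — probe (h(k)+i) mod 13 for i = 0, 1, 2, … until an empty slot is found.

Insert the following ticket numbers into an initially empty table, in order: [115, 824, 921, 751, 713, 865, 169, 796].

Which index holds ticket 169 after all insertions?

115 hashes to 11; slot 11 is free => place at 11.
824 hashes to 5; slot 5 is free => place at 5.
921 hashes to 11; 11 taken => place at 12.
751 hashes to 10; slot 10 is free => place at 10.
713 hashes to 11; 11,12 taken => place at 0.
865 hashes to 7; slot 7 is free => place at 7.
169 hashes to 0; 0 taken => place at 1.
796 hashes to 3; slot 3 is free => place at 3.
Table: [713, 169, ∅, 796, ∅, 824, ∅, 865, ∅, ∅, 751, 115, 921]

1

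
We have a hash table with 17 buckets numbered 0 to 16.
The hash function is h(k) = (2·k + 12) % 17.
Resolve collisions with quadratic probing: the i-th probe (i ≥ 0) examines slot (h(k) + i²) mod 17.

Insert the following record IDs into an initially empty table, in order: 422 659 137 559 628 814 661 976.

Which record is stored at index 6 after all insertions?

422

Insert 422: h=6, slot 6 empty -> index 6.
Insert 659: h=4, slot 4 empty -> index 4.
Insert 137: h=14, slot 14 empty -> index 14.
Insert 559: h=8, slot 8 empty -> index 8.
Insert 628: h=10, slot 10 empty -> index 10.
Insert 814: h=8, slot 8 occupied -> index 9.
Insert 661: h=8, slots 8,9 occupied -> index 12.
Insert 976: h=9, slots 9,10 occupied -> index 13.
Table: [∅, ∅, ∅, ∅, 659, ∅, 422, ∅, 559, 814, 628, ∅, 661, 976, 137, ∅, ∅]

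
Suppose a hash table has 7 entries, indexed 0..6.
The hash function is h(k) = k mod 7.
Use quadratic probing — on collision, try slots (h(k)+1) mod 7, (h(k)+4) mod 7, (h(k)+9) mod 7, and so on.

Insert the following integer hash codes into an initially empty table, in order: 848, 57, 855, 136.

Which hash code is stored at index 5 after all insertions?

848: h=1 => slot 1
57: h=1, probe 1,2 => slot 2
855: h=1, probe 1,2,5 => slot 5
136: h=3 => slot 3
Table: [_, 848, 57, 136, _, 855, _]

855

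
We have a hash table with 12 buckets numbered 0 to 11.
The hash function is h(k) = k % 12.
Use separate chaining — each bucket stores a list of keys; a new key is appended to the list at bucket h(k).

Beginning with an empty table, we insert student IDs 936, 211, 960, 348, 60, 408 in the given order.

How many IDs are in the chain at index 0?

936 → bucket 0
211 → bucket 7
960 → bucket 0 (collision)
348 → bucket 0 (collision)
60 → bucket 0 (collision)
408 → bucket 0 (collision)
Final buckets:
0: 936 -> 960 -> 348 -> 60 -> 408
1: —
2: —
3: —
4: —
5: —
6: —
7: 211
8: —
9: —
10: —
11: —

5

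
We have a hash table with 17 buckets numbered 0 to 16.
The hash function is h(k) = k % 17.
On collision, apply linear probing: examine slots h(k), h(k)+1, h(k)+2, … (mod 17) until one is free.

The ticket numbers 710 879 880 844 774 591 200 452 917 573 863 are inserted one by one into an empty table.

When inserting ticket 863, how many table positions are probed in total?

7

Insert 710: h=13, slot 13 empty -> index 13.
Insert 879: h=12, slot 12 empty -> index 12.
Insert 880: h=13, slot 13 occupied -> index 14.
Insert 844: h=11, slot 11 empty -> index 11.
Insert 774: h=9, slot 9 empty -> index 9.
Insert 591: h=13, slots 13,14 occupied -> index 15.
Insert 200: h=13, slots 13,14,15 occupied -> index 16.
Insert 452: h=10, slot 10 empty -> index 10.
Insert 917: h=16, slot 16 occupied -> index 0.
Insert 573: h=12, slots 12,13,14,15,16,0 occupied -> index 1.
Insert 863: h=13, slots 13,14,15,16,0,1 occupied -> index 2.
Table: [917, 573, 863, _, _, _, _, _, _, 774, 452, 844, 879, 710, 880, 591, 200]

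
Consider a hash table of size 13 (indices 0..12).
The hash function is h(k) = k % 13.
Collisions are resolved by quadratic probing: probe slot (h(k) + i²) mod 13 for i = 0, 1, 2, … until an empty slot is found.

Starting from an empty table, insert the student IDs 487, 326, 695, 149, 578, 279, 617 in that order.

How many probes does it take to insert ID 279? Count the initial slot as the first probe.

5

Insert 487: h=6, slot 6 empty -> index 6.
Insert 326: h=1, slot 1 empty -> index 1.
Insert 695: h=6, slot 6 occupied -> index 7.
Insert 149: h=6, slots 6,7 occupied -> index 10.
Insert 578: h=6, slots 6,7,10 occupied -> index 2.
Insert 279: h=6, slots 6,7,10,2 occupied -> index 9.
Insert 617: h=6, slots 6,7,10,2,9 occupied -> index 5.
Table: [_, 326, 578, _, _, 617, 487, 695, _, 279, 149, _, _]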